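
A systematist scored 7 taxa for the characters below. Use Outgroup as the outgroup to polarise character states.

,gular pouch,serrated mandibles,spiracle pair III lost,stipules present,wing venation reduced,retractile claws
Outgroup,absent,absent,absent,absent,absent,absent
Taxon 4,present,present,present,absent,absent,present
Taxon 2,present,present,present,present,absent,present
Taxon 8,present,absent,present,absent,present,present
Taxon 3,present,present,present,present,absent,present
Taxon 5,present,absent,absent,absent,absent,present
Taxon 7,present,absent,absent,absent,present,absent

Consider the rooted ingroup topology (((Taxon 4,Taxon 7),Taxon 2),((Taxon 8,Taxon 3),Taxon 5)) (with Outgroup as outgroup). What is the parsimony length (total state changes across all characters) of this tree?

Map each character onto (((Taxon 4,Taxon 7),Taxon 2),((Taxon 8,Taxon 3),Taxon 5)) (rooted by Outgroup) and count the minimum state changes it requires (Fitch parsimony):
gular pouch: 1; serrated mandibles: 3; spiracle pair III lost: 3; stipules present: 2; wing venation reduced: 2; retractile claws: 2.
Total tree length = 13.

13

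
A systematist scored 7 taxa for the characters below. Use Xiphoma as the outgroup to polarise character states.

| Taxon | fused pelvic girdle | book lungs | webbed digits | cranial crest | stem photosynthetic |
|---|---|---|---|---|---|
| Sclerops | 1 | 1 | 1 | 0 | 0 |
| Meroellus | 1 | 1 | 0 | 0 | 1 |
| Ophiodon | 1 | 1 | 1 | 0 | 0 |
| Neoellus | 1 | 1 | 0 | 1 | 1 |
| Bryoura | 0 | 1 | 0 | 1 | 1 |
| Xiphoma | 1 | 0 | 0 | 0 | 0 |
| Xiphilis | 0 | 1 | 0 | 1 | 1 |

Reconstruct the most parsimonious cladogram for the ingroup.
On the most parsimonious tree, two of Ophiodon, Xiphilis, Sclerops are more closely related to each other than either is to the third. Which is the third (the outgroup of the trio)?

Xiphilis

Character polarity is set by the outgroup: the derived state is whichever differs from the outgroup's state, so for fused pelvic girdle the derived state is '0', and for the remaining characters it is '1'.
fused pelvic girdle (derived state '0') is shared by Bryoura and Xiphilis — a synapomorphy uniting that clade.
book lungs (derived state '1') is shared by all ingroup taxa — unites the whole ingroup.
webbed digits: derived state '1' in Ophiodon and Sclerops only — synapomorphy for {Ophiodon, Sclerops}.
cranial crest (derived state '1') is shared by Bryoura, Neoellus, and Xiphilis — a synapomorphy uniting that clade.
Only Bryoura, Meroellus, Neoellus, and Xiphilis show the derived state '1' for stem photosynthetic, supporting them as a clade.
Most parsimonious ingroup topology: ((Meroellus,((Bryoura,Xiphilis),Neoellus)),(Ophiodon,Sclerops)).
Sclerops and Ophiodon share a more recent common ancestor with each other than either does with Xiphilis, so Xiphilis is the least closely related of the three.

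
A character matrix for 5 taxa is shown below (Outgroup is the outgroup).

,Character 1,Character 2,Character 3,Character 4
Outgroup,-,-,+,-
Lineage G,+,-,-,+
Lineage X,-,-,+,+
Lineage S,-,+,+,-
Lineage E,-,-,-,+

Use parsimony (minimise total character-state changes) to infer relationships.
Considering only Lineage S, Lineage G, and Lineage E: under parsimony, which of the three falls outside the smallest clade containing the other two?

Character polarity is set by the outgroup: the derived state is whichever differs from the outgroup's state, so for Character 3 the derived state is '-', and for the remaining characters it is '+'.
Character 1 (derived state '+') is unique to Lineage G (autapomorphy; uninformative for grouping).
Character 2 (derived state '+') is unique to Lineage S (autapomorphy; uninformative for grouping).
Character 3: derived state '-' in Lineage E and Lineage G only — synapomorphy for {Lineage E, Lineage G}.
Character 4: derived state '+' in Lineage E, Lineage G, and Lineage X only — synapomorphy for {Lineage E, Lineage G, Lineage X}.
Most parsimonious ingroup topology: (((Lineage G,Lineage E),Lineage X),Lineage S).
Lineage G and Lineage E share a more recent common ancestor with each other than either does with Lineage S, so Lineage S is the least closely related of the three.

Lineage S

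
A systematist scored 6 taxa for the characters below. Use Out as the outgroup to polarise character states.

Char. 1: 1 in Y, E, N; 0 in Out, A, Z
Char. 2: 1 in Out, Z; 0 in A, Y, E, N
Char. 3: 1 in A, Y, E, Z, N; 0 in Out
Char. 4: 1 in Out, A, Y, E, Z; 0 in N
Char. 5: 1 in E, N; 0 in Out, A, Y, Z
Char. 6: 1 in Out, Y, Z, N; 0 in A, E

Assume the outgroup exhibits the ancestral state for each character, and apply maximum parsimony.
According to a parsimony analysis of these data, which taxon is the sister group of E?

Character polarity is set by the outgroup: the derived state is whichever differs from the outgroup's state, so for Char. 2, Char. 4, Char. 6 the derived state is '0', and for the remaining characters it is '1'.
Only E, N, and Y show the derived state '1' for Char. 1, supporting them as a clade.
Char. 2 (derived state '0') is shared by A, E, N, and Y — a synapomorphy uniting that clade.
Char. 3 (derived state '1') is shared by all ingroup taxa — unites the whole ingroup.
Char. 4 (derived state '0') is unique to N (autapomorphy; uninformative for grouping).
Char. 5: derived state '1' in E and N only — synapomorphy for {E, N}.
Char. 6 (state '0') occurs in A and E but conflicts with the nesting implied by the other characters — most parsimoniously interpreted as homoplasy.
Most parsimonious ingroup topology: ((A,(Y,(E,N))),Z).
E and N form a cherry on this tree, so they are sister taxa.

N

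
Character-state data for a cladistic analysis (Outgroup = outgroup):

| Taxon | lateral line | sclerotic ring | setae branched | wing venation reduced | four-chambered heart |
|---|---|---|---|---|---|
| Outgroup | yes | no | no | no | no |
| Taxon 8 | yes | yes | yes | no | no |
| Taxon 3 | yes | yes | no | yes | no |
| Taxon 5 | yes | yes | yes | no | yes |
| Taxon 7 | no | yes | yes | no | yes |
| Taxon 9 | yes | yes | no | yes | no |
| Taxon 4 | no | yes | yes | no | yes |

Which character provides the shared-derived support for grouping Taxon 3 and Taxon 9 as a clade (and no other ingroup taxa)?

wing venation reduced

Character polarity is set by the outgroup: the derived state is whichever differs from the outgroup's state, so for lateral line the derived state is 'no', and for the remaining characters it is 'yes'.
lateral line: derived state 'no' in Taxon 4 and Taxon 7 only — synapomorphy for {Taxon 4, Taxon 7}.
All ingroup taxa share the derived state 'yes' for sclerotic ring; it defines the ingroup but does not resolve relationships within it.
setae branched (derived state 'yes') is shared by Taxon 4, Taxon 5, Taxon 7, and Taxon 8 — a synapomorphy uniting that clade.
wing venation reduced: derived state 'yes' in Taxon 3 and Taxon 9 only — synapomorphy for {Taxon 3, Taxon 9}.
Only Taxon 4, Taxon 5, and Taxon 7 show the derived state 'yes' for four-chambered heart, supporting them as a clade.
Most parsimonious ingroup topology: ((Taxon 8,(Taxon 5,(Taxon 7,Taxon 4))),(Taxon 3,Taxon 9)).
The clade {Taxon 3, Taxon 9} is supported by wing venation reduced: its derived state 'yes' occurs in exactly those taxa and in no other taxon (including the outgroup).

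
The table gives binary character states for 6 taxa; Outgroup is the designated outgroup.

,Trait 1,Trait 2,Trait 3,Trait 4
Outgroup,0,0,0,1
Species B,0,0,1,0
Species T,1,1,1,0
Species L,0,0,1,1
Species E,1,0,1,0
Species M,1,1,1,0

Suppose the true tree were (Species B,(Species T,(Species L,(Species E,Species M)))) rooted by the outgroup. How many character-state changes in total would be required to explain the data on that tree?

Map each character onto (Species B,(Species T,(Species L,(Species E,Species M)))) (rooted by Outgroup) and count the minimum state changes it requires (Fitch parsimony):
Trait 1: 2; Trait 2: 2; Trait 3: 1; Trait 4: 2.
Total tree length = 7.

7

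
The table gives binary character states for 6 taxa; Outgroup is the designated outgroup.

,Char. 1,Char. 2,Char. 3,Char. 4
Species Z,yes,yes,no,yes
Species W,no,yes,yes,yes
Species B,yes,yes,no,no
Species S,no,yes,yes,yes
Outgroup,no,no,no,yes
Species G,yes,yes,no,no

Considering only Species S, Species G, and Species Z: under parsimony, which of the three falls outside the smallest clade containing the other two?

Species S

Character polarity is set by the outgroup: the derived state is whichever differs from the outgroup's state, so for Char. 4 the derived state is 'no', and for the remaining characters it is 'yes'.
Only Species B, Species G, and Species Z show the derived state 'yes' for Char. 1, supporting them as a clade.
All ingroup taxa share the derived state 'yes' for Char. 2; it defines the ingroup but does not resolve relationships within it.
Only Species S and Species W show the derived state 'yes' for Char. 3, supporting them as a clade.
Char. 4 (derived state 'no') is shared by Species B and Species G — a synapomorphy uniting that clade.
Most parsimonious ingroup topology: ((Species W,Species S),(Species Z,(Species B,Species G))).
Species G and Species Z share a more recent common ancestor with each other than either does with Species S, so Species S is the least closely related of the three.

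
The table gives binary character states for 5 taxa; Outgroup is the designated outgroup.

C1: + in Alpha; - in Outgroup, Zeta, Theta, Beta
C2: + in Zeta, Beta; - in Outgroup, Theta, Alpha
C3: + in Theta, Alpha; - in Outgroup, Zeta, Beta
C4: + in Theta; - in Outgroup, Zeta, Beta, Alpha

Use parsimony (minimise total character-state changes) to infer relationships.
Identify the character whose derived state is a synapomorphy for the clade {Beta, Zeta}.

C2

The outgroup has state '-' for every character, so '+' is the derived state throughout.
C1 (derived state '+') is unique to Alpha (autapomorphy; uninformative for grouping).
C2: derived state '+' in Beta and Zeta only — synapomorphy for {Beta, Zeta}.
C3 (derived state '+') is shared by Alpha and Theta — a synapomorphy uniting that clade.
C4 (derived state '+') is unique to Theta (autapomorphy; uninformative for grouping).
Most parsimonious ingroup topology: ((Zeta,Beta),(Theta,Alpha)).
The clade {Beta, Zeta} is supported by C2: its derived state '+' occurs in exactly those taxa and in no other taxon (including the outgroup).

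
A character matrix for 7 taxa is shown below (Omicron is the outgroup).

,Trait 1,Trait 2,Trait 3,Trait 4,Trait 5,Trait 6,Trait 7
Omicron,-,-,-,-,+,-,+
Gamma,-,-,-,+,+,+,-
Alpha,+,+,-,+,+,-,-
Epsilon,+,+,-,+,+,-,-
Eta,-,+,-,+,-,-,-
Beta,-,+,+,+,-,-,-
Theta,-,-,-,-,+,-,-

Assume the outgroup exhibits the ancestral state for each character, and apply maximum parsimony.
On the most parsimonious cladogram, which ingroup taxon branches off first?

Theta

Character polarity is set by the outgroup: the derived state is whichever differs from the outgroup's state, so for Trait 5, Trait 7 the derived state is '-', and for the remaining characters it is '+'.
Trait 1: derived state '+' in Alpha and Epsilon only — synapomorphy for {Alpha, Epsilon}.
Trait 2: derived state '+' in Alpha, Beta, Epsilon, and Eta only — synapomorphy for {Alpha, Beta, Epsilon, Eta}.
Trait 3 (derived state '+') is unique to Beta (autapomorphy; uninformative for grouping).
Trait 4: derived state '+' in Alpha, Beta, Epsilon, Eta, and Gamma only — synapomorphy for {Alpha, Beta, Epsilon, Eta, Gamma}.
Trait 5: derived state '-' in Beta and Eta only — synapomorphy for {Beta, Eta}.
Trait 6: derived state '+' in Gamma only — an autapomorphy, so it tells us nothing about relationships among taxa.
Trait 7 (derived state '-') is shared by all ingroup taxa — unites the whole ingroup.
Most parsimonious ingroup topology: ((Gamma,((Alpha,Epsilon),(Eta,Beta))),Theta).
Theta is sister to the clade containing all other ingroup taxa, so it is the earliest-diverging (most basal) ingroup lineage.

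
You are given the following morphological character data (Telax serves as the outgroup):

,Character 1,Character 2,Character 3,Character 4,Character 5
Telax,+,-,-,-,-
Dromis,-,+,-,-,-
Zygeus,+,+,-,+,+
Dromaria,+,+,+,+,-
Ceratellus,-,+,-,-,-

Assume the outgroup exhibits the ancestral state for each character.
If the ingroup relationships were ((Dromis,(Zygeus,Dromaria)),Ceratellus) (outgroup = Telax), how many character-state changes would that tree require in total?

Map each character onto ((Dromis,(Zygeus,Dromaria)),Ceratellus) (rooted by Telax) and count the minimum state changes it requires (Fitch parsimony):
Character 1: 2; Character 2: 1; Character 3: 1; Character 4: 1; Character 5: 1.
Total tree length = 6.

6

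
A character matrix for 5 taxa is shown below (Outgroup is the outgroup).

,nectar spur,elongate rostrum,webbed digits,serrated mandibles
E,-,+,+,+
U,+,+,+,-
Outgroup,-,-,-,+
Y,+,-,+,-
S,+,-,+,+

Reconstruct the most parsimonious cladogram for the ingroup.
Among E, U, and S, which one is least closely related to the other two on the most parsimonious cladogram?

E

Character polarity is set by the outgroup: the derived state is whichever differs from the outgroup's state, so for serrated mandibles the derived state is '-', and for the remaining characters it is '+'.
Only S, U, and Y show the derived state '+' for nectar spur, supporting them as a clade.
elongate rostrum groups E and U, which is incompatible with the clades supported by the remaining characters; treating it as convergent (homoplasy) costs fewer steps than any alternative tree.
All ingroup taxa share the derived state '+' for webbed digits; it defines the ingroup but does not resolve relationships within it.
serrated mandibles (derived state '-') is shared by U and Y — a synapomorphy uniting that clade.
Most parsimonious ingroup topology: ((S,(Y,U)),E).
U and S share a more recent common ancestor with each other than either does with E, so E is the least closely related of the three.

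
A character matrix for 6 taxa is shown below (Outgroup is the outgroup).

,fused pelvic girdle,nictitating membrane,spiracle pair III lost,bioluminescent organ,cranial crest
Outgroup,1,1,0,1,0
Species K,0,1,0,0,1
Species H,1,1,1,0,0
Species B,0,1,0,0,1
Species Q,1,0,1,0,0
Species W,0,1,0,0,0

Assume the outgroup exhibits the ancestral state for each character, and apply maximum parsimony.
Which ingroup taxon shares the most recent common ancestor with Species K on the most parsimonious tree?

Character polarity is set by the outgroup: the derived state is whichever differs from the outgroup's state, so for fused pelvic girdle, nictitating membrane, bioluminescent organ the derived state is '0', and for the remaining characters it is '1'.
Only Species B, Species K, and Species W show the derived state '0' for fused pelvic girdle, supporting them as a clade.
nictitating membrane: derived state '0' in Species Q only — an autapomorphy, so it tells us nothing about relationships among taxa.
spiracle pair III lost (derived state '1') is shared by Species H and Species Q — a synapomorphy uniting that clade.
bioluminescent organ (derived state '0') is shared by all ingroup taxa — unites the whole ingroup.
Only Species B and Species K show the derived state '1' for cranial crest, supporting them as a clade.
Most parsimonious ingroup topology: (((Species K,Species B),Species W),(Species H,Species Q)).
Species K and Species B form a cherry on this tree, so they are sister taxa.

Species B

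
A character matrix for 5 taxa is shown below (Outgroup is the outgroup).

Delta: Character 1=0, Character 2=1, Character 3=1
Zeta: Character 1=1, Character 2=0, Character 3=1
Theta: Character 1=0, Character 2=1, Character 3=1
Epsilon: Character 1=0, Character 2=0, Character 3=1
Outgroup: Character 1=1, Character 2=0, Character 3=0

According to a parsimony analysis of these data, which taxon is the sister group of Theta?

Character polarity is set by the outgroup: the derived state is whichever differs from the outgroup's state, so for Character 1 the derived state is '0', and for the remaining characters it is '1'.
Character 1: derived state '0' in Delta, Epsilon, and Theta only — synapomorphy for {Delta, Epsilon, Theta}.
Character 2 (derived state '1') is shared by Delta and Theta — a synapomorphy uniting that clade.
All ingroup taxa share the derived state '1' for Character 3; it defines the ingroup but does not resolve relationships within it.
Most parsimonious ingroup topology: (((Delta,Theta),Epsilon),Zeta).
Theta and Delta form a cherry on this tree, so they are sister taxa.

Delta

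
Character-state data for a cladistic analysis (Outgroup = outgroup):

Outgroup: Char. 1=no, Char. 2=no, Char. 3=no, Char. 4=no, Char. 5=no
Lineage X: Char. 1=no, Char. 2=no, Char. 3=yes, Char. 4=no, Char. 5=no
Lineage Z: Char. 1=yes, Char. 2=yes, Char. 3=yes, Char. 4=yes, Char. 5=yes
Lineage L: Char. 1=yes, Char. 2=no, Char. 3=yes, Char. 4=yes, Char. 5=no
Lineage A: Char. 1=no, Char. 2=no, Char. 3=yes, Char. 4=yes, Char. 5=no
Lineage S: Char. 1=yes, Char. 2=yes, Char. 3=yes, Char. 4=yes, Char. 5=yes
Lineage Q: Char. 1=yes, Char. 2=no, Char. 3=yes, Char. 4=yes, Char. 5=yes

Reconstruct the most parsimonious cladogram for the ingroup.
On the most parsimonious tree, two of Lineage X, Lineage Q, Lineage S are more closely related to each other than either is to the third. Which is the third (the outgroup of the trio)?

Lineage X

The outgroup has state 'no' for every character, so 'yes' is the derived state throughout.
Char. 1: derived state 'yes' in Lineage L, Lineage Q, Lineage S, and Lineage Z only — synapomorphy for {Lineage L, Lineage Q, Lineage S, Lineage Z}.
Char. 2 (derived state 'yes') is shared by Lineage S and Lineage Z — a synapomorphy uniting that clade.
All ingroup taxa share the derived state 'yes' for Char. 3; it defines the ingroup but does not resolve relationships within it.
Char. 4 (derived state 'yes') is shared by Lineage A, Lineage L, Lineage Q, Lineage S, and Lineage Z — a synapomorphy uniting that clade.
Char. 5 (derived state 'yes') is shared by Lineage Q, Lineage S, and Lineage Z — a synapomorphy uniting that clade.
Most parsimonious ingroup topology: (Lineage X,((((Lineage Z,Lineage S),Lineage Q),Lineage L),Lineage A)).
Lineage S and Lineage Q share a more recent common ancestor with each other than either does with Lineage X, so Lineage X is the least closely related of the three.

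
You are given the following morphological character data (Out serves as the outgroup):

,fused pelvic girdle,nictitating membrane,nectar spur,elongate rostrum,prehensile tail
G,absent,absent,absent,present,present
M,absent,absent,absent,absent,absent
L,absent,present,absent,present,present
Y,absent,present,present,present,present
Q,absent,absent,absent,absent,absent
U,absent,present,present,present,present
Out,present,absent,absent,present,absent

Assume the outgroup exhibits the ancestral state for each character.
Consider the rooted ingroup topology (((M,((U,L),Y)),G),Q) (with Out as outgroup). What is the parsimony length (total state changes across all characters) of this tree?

Map each character onto (((M,((U,L),Y)),G),Q) (rooted by Out) and count the minimum state changes it requires (Fitch parsimony):
fused pelvic girdle: 1; nictitating membrane: 1; nectar spur: 2; elongate rostrum: 2; prehensile tail: 2.
Total tree length = 8.

8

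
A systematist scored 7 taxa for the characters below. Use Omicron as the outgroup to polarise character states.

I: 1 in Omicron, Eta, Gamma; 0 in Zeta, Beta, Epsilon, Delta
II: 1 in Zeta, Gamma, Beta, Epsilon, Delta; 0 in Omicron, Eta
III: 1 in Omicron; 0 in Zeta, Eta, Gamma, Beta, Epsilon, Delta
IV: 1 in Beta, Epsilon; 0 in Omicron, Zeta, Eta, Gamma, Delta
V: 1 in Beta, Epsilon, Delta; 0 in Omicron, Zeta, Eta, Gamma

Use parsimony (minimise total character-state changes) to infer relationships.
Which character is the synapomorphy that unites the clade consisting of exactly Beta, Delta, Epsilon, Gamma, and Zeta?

Character polarity is set by the outgroup: the derived state is whichever differs from the outgroup's state, so for I, III the derived state is '0', and for the remaining characters it is '1'.
I: derived state '0' in Beta, Delta, Epsilon, and Zeta only — synapomorphy for {Beta, Delta, Epsilon, Zeta}.
II (derived state '1') is shared by Beta, Delta, Epsilon, Gamma, and Zeta — a synapomorphy uniting that clade.
All ingroup taxa share the derived state '0' for III; it defines the ingroup but does not resolve relationships within it.
IV (derived state '1') is shared by Beta and Epsilon — a synapomorphy uniting that clade.
Only Beta, Delta, and Epsilon show the derived state '1' for V, supporting them as a clade.
Most parsimonious ingroup topology: (((Zeta,((Beta,Epsilon),Delta)),Gamma),Eta).
The clade {Beta, Delta, Epsilon, Gamma, Zeta} is supported by II: its derived state '1' occurs in exactly those taxa and in no other taxon (including the outgroup).

II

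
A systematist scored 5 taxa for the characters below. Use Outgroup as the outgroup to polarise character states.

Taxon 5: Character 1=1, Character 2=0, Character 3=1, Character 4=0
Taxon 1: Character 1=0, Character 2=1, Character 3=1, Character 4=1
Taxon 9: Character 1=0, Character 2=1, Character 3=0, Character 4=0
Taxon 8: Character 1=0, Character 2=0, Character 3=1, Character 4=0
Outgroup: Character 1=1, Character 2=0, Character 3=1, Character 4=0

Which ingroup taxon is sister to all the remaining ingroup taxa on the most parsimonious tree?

Character polarity is set by the outgroup: the derived state is whichever differs from the outgroup's state, so for Character 1, Character 3 the derived state is '0', and for the remaining characters it is '1'.
Only Taxon 1, Taxon 8, and Taxon 9 show the derived state '0' for Character 1, supporting them as a clade.
Character 2 (derived state '1') is shared by Taxon 1 and Taxon 9 — a synapomorphy uniting that clade.
Character 3 (derived state '0') is unique to Taxon 9 (autapomorphy; uninformative for grouping).
Character 4 (derived state '1') is unique to Taxon 1 (autapomorphy; uninformative for grouping).
Most parsimonious ingroup topology: (((Taxon 9,Taxon 1),Taxon 8),Taxon 5).
Taxon 5 is sister to the clade containing all other ingroup taxa, so it is the earliest-diverging (most basal) ingroup lineage.

Taxon 5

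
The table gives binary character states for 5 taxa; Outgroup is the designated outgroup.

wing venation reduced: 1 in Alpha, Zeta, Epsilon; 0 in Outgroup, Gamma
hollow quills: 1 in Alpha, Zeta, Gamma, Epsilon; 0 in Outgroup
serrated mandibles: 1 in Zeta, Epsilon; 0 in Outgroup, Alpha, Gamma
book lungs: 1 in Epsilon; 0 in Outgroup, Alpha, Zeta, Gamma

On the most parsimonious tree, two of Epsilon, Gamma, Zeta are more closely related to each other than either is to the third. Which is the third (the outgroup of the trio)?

The outgroup has state '0' for every character, so '1' is the derived state throughout.
Only Alpha, Epsilon, and Zeta show the derived state '1' for wing venation reduced, supporting them as a clade.
hollow quills (derived state '1') is shared by all ingroup taxa — unites the whole ingroup.
Only Epsilon and Zeta show the derived state '1' for serrated mandibles, supporting them as a clade.
book lungs (derived state '1') is unique to Epsilon (autapomorphy; uninformative for grouping).
Most parsimonious ingroup topology: (((Zeta,Epsilon),Alpha),Gamma).
Zeta and Epsilon share a more recent common ancestor with each other than either does with Gamma, so Gamma is the least closely related of the three.

Gamma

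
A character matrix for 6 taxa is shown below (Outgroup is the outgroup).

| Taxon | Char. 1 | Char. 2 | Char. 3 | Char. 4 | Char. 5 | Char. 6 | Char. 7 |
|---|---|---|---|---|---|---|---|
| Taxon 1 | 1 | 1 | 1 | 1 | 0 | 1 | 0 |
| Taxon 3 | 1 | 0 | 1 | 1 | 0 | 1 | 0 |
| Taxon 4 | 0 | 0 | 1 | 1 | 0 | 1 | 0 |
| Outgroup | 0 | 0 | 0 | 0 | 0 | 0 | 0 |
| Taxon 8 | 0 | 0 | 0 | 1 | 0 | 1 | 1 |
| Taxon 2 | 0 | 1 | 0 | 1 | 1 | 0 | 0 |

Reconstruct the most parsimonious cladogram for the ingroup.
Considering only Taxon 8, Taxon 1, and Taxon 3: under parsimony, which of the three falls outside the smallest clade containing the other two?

Taxon 8

The outgroup has state '0' for every character, so '1' is the derived state throughout.
Only Taxon 1 and Taxon 3 show the derived state '1' for Char. 1, supporting them as a clade.
Char. 2 groups Taxon 1 and Taxon 2, which is incompatible with the clades supported by the remaining characters; treating it as convergent (homoplasy) costs fewer steps than any alternative tree.
Only Taxon 1, Taxon 3, and Taxon 4 show the derived state '1' for Char. 3, supporting them as a clade.
Char. 4 (derived state '1') is shared by all ingroup taxa — unites the whole ingroup.
Char. 5: derived state '1' in Taxon 2 only — an autapomorphy, so it tells us nothing about relationships among taxa.
Char. 6 (derived state '1') is shared by Taxon 1, Taxon 3, Taxon 4, and Taxon 8 — a synapomorphy uniting that clade.
Char. 7 (derived state '1') is unique to Taxon 8 (autapomorphy; uninformative for grouping).
Most parsimonious ingroup topology: ((Taxon 8,((Taxon 3,Taxon 1),Taxon 4)),Taxon 2).
Taxon 1 and Taxon 3 share a more recent common ancestor with each other than either does with Taxon 8, so Taxon 8 is the least closely related of the three.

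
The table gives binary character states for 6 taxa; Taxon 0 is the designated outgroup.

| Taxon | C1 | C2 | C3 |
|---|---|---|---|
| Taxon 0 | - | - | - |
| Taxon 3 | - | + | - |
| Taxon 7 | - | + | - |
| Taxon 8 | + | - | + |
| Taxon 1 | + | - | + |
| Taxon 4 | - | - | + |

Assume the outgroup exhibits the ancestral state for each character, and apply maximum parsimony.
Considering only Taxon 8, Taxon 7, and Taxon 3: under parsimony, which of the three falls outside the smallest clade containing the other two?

Taxon 8

The outgroup has state '-' for every character, so '+' is the derived state throughout.
C1 (derived state '+') is shared by Taxon 1 and Taxon 8 — a synapomorphy uniting that clade.
C2 (derived state '+') is shared by Taxon 3 and Taxon 7 — a synapomorphy uniting that clade.
C3: derived state '+' in Taxon 1, Taxon 4, and Taxon 8 only — synapomorphy for {Taxon 1, Taxon 4, Taxon 8}.
Most parsimonious ingroup topology: ((Taxon 3,Taxon 7),((Taxon 8,Taxon 1),Taxon 4)).
Taxon 7 and Taxon 3 share a more recent common ancestor with each other than either does with Taxon 8, so Taxon 8 is the least closely related of the three.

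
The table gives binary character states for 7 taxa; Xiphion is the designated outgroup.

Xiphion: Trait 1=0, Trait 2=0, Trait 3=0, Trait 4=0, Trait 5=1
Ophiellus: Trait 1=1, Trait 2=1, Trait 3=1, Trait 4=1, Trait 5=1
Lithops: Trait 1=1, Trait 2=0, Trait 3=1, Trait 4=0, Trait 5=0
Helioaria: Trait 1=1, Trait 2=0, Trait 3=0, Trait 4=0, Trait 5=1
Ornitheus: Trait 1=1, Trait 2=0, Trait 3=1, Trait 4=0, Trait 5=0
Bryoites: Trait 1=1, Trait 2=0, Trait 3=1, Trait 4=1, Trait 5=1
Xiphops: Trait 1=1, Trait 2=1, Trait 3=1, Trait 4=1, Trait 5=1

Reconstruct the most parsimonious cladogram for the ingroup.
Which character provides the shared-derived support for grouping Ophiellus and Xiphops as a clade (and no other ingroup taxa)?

Character polarity is set by the outgroup: the derived state is whichever differs from the outgroup's state, so for Trait 5 the derived state is '0', and for the remaining characters it is '1'.
Trait 1 (derived state '1') is shared by all ingroup taxa — unites the whole ingroup.
Trait 2 (derived state '1') is shared by Ophiellus and Xiphops — a synapomorphy uniting that clade.
Trait 3 (derived state '1') is shared by Bryoites, Lithops, Ophiellus, Ornitheus, and Xiphops — a synapomorphy uniting that clade.
Trait 4 (derived state '1') is shared by Bryoites, Ophiellus, and Xiphops — a synapomorphy uniting that clade.
Trait 5: derived state '0' in Lithops and Ornitheus only — synapomorphy for {Lithops, Ornitheus}.
Most parsimonious ingroup topology: ((((Ophiellus,Xiphops),Bryoites),(Lithops,Ornitheus)),Helioaria).
The clade {Ophiellus, Xiphops} is supported by Trait 2: its derived state '1' occurs in exactly those taxa and in no other taxon (including the outgroup).

Trait 2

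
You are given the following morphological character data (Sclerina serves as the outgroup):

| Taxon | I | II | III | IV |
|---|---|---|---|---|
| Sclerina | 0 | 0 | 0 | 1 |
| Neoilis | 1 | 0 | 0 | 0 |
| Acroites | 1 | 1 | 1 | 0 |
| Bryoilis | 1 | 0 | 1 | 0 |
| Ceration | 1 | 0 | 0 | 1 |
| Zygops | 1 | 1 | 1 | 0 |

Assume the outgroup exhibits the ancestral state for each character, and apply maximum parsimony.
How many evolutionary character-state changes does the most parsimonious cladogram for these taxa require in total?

4

Character polarity is set by the outgroup: the derived state is whichever differs from the outgroup's state, so for IV the derived state is '0', and for the remaining characters it is '1'.
I (derived state '1') is shared by all ingroup taxa — unites the whole ingroup.
Only Acroites and Zygops show the derived state '1' for II, supporting them as a clade.
III (derived state '1') is shared by Acroites, Bryoilis, and Zygops — a synapomorphy uniting that clade.
IV: derived state '0' in Acroites, Bryoilis, Neoilis, and Zygops only — synapomorphy for {Acroites, Bryoilis, Neoilis, Zygops}.
Most parsimonious ingroup topology: ((Neoilis,((Acroites,Zygops),Bryoilis)),Ceration).
Changes per character on this tree: I: 1; II: 1; III: 1; IV: 1.
Total = 4.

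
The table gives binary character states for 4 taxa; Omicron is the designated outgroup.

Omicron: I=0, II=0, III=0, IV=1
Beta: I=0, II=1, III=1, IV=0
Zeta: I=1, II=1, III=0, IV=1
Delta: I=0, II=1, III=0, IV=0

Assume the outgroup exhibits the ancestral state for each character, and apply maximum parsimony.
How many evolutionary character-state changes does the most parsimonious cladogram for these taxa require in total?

Character polarity is set by the outgroup: the derived state is whichever differs from the outgroup's state, so for IV the derived state is '0', and for the remaining characters it is '1'.
I: derived state '1' in Zeta only — an autapomorphy, so it tells us nothing about relationships among taxa.
II (derived state '1') is shared by all ingroup taxa — unites the whole ingroup.
III: derived state '1' in Beta only — an autapomorphy, so it tells us nothing about relationships among taxa.
IV (derived state '0') is shared by Beta and Delta — a synapomorphy uniting that clade.
Most parsimonious ingroup topology: ((Beta,Delta),Zeta).
Changes per character on this tree: I: 1; II: 1; III: 1; IV: 1.
Total = 4.

4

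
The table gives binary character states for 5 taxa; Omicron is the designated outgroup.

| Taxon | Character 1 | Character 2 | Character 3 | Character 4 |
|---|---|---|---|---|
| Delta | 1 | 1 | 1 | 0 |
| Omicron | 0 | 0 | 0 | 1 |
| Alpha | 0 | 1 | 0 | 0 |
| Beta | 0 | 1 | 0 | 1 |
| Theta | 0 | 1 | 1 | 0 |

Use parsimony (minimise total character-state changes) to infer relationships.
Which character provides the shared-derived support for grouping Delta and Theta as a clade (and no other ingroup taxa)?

Character 3

Character polarity is set by the outgroup: the derived state is whichever differs from the outgroup's state, so for Character 4 the derived state is '0', and for the remaining characters it is '1'.
Character 1 (derived state '1') is unique to Delta (autapomorphy; uninformative for grouping).
All ingroup taxa share the derived state '1' for Character 2; it defines the ingroup but does not resolve relationships within it.
Only Delta and Theta show the derived state '1' for Character 3, supporting them as a clade.
Character 4: derived state '0' in Alpha, Delta, and Theta only — synapomorphy for {Alpha, Delta, Theta}.
Most parsimonious ingroup topology: (((Theta,Delta),Alpha),Beta).
The clade {Delta, Theta} is supported by Character 3: its derived state '1' occurs in exactly those taxa and in no other taxon (including the outgroup).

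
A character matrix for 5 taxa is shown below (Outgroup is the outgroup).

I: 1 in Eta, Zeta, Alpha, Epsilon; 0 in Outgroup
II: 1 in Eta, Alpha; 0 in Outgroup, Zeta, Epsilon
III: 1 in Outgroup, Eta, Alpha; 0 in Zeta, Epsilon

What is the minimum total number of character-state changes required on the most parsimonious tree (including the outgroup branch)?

3

Character polarity is set by the outgroup: the derived state is whichever differs from the outgroup's state, so for III the derived state is '0', and for the remaining characters it is '1'.
All ingroup taxa share the derived state '1' for I; it defines the ingroup but does not resolve relationships within it.
Only Alpha and Eta show the derived state '1' for II, supporting them as a clade.
III: derived state '0' in Epsilon and Zeta only — synapomorphy for {Epsilon, Zeta}.
Most parsimonious ingroup topology: ((Eta,Alpha),(Epsilon,Zeta)).
Changes per character on this tree: I: 1; II: 1; III: 1.
Total = 3.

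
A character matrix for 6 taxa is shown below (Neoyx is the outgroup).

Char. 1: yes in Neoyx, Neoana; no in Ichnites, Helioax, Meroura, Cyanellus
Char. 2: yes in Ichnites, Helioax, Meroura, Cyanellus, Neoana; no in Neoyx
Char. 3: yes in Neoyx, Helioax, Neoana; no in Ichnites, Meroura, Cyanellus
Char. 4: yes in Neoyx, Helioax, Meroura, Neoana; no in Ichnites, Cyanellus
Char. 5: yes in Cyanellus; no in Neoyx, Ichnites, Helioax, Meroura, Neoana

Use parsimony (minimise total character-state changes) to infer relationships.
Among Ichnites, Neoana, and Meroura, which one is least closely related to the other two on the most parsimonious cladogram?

Character polarity is set by the outgroup: the derived state is whichever differs from the outgroup's state, so for Char. 1, Char. 3, Char. 4 the derived state is 'no', and for the remaining characters it is 'yes'.
Char. 1 (derived state 'no') is shared by Cyanellus, Helioax, Ichnites, and Meroura — a synapomorphy uniting that clade.
Char. 2 (derived state 'yes') is shared by all ingroup taxa — unites the whole ingroup.
Char. 3 (derived state 'no') is shared by Cyanellus, Ichnites, and Meroura — a synapomorphy uniting that clade.
Char. 4 (derived state 'no') is shared by Cyanellus and Ichnites — a synapomorphy uniting that clade.
Char. 5: derived state 'yes' in Cyanellus only — an autapomorphy, so it tells us nothing about relationships among taxa.
Most parsimonious ingroup topology: ((((Ichnites,Cyanellus),Meroura),Helioax),Neoana).
Ichnites and Meroura share a more recent common ancestor with each other than either does with Neoana, so Neoana is the least closely related of the three.

Neoana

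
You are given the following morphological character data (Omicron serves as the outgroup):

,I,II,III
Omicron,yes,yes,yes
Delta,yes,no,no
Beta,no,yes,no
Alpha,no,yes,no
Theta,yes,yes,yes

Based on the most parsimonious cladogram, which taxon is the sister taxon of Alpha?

The outgroup has state 'yes' for every character, so 'no' is the derived state throughout.
I: derived state 'no' in Alpha and Beta only — synapomorphy for {Alpha, Beta}.
II: derived state 'no' in Delta only — an autapomorphy, so it tells us nothing about relationships among taxa.
III (derived state 'no') is shared by Alpha, Beta, and Delta — a synapomorphy uniting that clade.
Most parsimonious ingroup topology: ((Delta,(Beta,Alpha)),Theta).
Alpha and Beta form a cherry on this tree, so they are sister taxa.

Beta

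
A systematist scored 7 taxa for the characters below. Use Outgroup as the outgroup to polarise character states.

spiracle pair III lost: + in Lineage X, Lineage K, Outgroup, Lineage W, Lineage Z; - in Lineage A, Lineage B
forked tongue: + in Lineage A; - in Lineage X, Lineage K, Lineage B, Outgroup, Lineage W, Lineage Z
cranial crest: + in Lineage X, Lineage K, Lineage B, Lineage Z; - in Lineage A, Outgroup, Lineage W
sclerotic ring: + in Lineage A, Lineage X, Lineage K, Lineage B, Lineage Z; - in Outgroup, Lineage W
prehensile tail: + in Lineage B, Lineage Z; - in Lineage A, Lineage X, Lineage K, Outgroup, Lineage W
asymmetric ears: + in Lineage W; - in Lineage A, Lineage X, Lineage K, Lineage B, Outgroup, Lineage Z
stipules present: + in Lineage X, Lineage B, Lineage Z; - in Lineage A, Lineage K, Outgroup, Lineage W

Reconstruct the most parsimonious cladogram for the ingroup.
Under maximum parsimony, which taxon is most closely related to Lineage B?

Lineage Z

Character polarity is set by the outgroup: the derived state is whichever differs from the outgroup's state, so for spiracle pair III lost the derived state is '-', and for the remaining characters it is '+'.
spiracle pair III lost (state '-') occurs in Lineage A and Lineage B but conflicts with the nesting implied by the other characters — most parsimoniously interpreted as homoplasy.
forked tongue: derived state '+' in Lineage A only — an autapomorphy, so it tells us nothing about relationships among taxa.
cranial crest: derived state '+' in Lineage B, Lineage K, Lineage X, and Lineage Z only — synapomorphy for {Lineage B, Lineage K, Lineage X, Lineage Z}.
sclerotic ring: derived state '+' in Lineage A, Lineage B, Lineage K, Lineage X, and Lineage Z only — synapomorphy for {Lineage A, Lineage B, Lineage K, Lineage X, Lineage Z}.
Only Lineage B and Lineage Z show the derived state '+' for prehensile tail, supporting them as a clade.
asymmetric ears: derived state '+' in Lineage W only — an autapomorphy, so it tells us nothing about relationships among taxa.
stipules present (derived state '+') is shared by Lineage B, Lineage X, and Lineage Z — a synapomorphy uniting that clade.
Most parsimonious ingroup topology: (((((Lineage B,Lineage Z),Lineage X),Lineage K),Lineage A),Lineage W).
Lineage B and Lineage Z form a cherry on this tree, so they are sister taxa.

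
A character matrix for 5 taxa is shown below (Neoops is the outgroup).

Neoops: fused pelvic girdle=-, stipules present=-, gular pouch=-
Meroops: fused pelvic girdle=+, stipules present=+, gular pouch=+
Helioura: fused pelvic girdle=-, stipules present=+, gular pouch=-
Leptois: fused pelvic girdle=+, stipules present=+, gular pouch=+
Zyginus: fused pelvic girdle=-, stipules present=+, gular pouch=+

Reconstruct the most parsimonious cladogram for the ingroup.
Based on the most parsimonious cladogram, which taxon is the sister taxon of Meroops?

The outgroup has state '-' for every character, so '+' is the derived state throughout.
fused pelvic girdle (derived state '+') is shared by Leptois and Meroops — a synapomorphy uniting that clade.
All ingroup taxa share the derived state '+' for stipules present; it defines the ingroup but does not resolve relationships within it.
Only Leptois, Meroops, and Zyginus show the derived state '+' for gular pouch, supporting them as a clade.
Most parsimonious ingroup topology: (((Meroops,Leptois),Zyginus),Helioura).
Meroops and Leptois form a cherry on this tree, so they are sister taxa.

Leptois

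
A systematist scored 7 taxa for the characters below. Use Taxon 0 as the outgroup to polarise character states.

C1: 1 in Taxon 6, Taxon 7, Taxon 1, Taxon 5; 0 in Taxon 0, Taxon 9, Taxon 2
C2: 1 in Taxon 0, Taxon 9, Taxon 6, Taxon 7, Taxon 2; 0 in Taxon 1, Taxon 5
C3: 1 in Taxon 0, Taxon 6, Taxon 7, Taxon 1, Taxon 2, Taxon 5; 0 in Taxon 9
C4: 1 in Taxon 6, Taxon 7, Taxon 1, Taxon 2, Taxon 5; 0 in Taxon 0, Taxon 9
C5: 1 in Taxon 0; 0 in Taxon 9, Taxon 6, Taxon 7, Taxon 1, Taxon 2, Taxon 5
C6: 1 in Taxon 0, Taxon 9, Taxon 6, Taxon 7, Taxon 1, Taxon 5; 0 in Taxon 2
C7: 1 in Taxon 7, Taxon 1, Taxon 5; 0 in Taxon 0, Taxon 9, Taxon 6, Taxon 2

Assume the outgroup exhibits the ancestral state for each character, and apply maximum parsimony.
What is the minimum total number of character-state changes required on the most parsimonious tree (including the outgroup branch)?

Character polarity is set by the outgroup: the derived state is whichever differs from the outgroup's state, so for C2, C3, C5, C6 the derived state is '0', and for the remaining characters it is '1'.
C1: derived state '1' in Taxon 1, Taxon 5, Taxon 6, and Taxon 7 only — synapomorphy for {Taxon 1, Taxon 5, Taxon 6, Taxon 7}.
Only Taxon 1 and Taxon 5 show the derived state '0' for C2, supporting them as a clade.
C3 (derived state '0') is unique to Taxon 9 (autapomorphy; uninformative for grouping).
C4: derived state '1' in Taxon 1, Taxon 2, Taxon 5, Taxon 6, and Taxon 7 only — synapomorphy for {Taxon 1, Taxon 2, Taxon 5, Taxon 6, Taxon 7}.
C5 (derived state '0') is shared by all ingroup taxa — unites the whole ingroup.
C6: derived state '0' in Taxon 2 only — an autapomorphy, so it tells us nothing about relationships among taxa.
C7: derived state '1' in Taxon 1, Taxon 5, and Taxon 7 only — synapomorphy for {Taxon 1, Taxon 5, Taxon 7}.
Most parsimonious ingroup topology: (Taxon 9,((Taxon 6,(Taxon 7,(Taxon 1,Taxon 5))),Taxon 2)).
Changes per character on this tree: C1: 1; C2: 1; C3: 1; C4: 1; C5: 1; C6: 1; C7: 1.
Total = 7.

7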